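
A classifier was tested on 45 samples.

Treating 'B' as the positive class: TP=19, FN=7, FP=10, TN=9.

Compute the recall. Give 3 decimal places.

0.731

Recall = TP/(TP+FN) = 19/(19+7) = 19/26 = 0.731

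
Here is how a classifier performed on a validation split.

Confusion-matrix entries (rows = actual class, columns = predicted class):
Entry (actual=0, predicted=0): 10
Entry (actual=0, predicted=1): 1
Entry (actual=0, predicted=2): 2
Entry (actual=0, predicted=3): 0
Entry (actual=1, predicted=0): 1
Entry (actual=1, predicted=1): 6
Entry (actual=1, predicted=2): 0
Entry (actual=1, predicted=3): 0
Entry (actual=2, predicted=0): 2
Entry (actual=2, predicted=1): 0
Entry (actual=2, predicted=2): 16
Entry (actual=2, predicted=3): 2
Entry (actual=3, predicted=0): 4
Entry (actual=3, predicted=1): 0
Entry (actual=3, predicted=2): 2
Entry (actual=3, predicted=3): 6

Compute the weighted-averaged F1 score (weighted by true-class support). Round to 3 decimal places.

Per-class F1 score (2·TP/(2·TP+FP+FN)):
  0: TP=10, FP=1+2+4=7, FN=1+2+0=3 → 20/30 = 0.6667
  1: TP=6, FP=1+0+0=1, FN=1+0+0=1 → 12/14 = 0.8571
  2: TP=16, FP=2+0+2=4, FN=2+0+2=4 → 32/40 = 0.8000
  3: TP=6, FP=0+0+2=2, FN=4+0+2=6 → 12/20 = 0.6000
Weighted-F1 score = Σ (supportᵢ/N)·F1 scoreᵢ with N=52: (13/52)·0.6667 + (7/52)·0.8571 + (20/52)·0.8000 + (12/52)·0.6000 = 0.728

0.728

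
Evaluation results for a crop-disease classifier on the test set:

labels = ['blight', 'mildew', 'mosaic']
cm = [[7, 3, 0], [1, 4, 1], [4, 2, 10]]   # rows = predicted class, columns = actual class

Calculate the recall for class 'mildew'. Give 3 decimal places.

0.444

One-vs-rest for 'mildew': TP = diagonal; FP = other classes predicted 'mildew'; FN = 'mildew' predicted as other.
recall = TP/(TP+FN).
mildew: TP=4, FN=3+2=5 → 4/9 = 0.4444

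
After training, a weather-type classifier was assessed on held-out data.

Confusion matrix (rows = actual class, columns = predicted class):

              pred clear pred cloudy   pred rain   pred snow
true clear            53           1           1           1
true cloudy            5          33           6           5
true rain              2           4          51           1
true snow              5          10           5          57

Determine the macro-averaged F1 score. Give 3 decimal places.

Per-class F1 score (2·TP/(2·TP+FP+FN)):
  clear: TP=53, FP=5+2+5=12, FN=1+1+1=3 → 106/121 = 0.8760
  cloudy: TP=33, FP=1+4+10=15, FN=5+6+5=16 → 66/97 = 0.6804
  rain: TP=51, FP=1+6+5=12, FN=2+4+1=7 → 102/121 = 0.8430
  snow: TP=57, FP=1+5+1=7, FN=5+10+5=20 → 114/141 = 0.8085
Macro-F1 score = mean = (0.8760 + 0.6804 + 0.8430 + 0.8085) / 4 = 0.802

0.802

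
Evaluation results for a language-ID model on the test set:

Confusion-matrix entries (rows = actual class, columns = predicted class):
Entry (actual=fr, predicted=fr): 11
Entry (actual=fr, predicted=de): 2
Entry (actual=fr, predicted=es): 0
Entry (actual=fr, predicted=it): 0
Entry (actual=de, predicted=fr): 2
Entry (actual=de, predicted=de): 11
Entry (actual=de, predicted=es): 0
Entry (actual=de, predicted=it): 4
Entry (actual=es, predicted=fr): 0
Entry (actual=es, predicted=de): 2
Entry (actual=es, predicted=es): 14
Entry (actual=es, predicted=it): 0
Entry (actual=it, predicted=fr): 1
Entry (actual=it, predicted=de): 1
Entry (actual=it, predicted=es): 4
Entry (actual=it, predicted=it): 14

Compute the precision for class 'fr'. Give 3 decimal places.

0.786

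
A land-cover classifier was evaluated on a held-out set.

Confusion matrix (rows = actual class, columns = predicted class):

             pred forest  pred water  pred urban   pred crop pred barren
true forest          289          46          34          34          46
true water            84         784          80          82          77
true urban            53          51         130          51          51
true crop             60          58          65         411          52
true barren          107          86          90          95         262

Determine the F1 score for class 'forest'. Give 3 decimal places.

Treat 'forest' as positive and all other classes as negative.
F1 score = 2·TP/(2·TP+FP+FN).
forest: TP=289, FP=84+53+60+107=304, FN=46+34+34+46=160 → 578/1042 = 0.5547

0.555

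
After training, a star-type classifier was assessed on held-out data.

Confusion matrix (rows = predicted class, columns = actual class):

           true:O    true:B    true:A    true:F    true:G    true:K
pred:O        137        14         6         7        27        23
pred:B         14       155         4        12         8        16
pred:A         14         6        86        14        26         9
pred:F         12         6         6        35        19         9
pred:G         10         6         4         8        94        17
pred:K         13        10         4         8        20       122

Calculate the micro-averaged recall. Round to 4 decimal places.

0.6412

Micro-averaging pools counts across classes: ΣTP=629, ΣFP=352, ΣFN=352.
Micro-recall = TP/(TP+FN) on pooled counts = 0.6412 (equals overall accuracy in single-label multiclass).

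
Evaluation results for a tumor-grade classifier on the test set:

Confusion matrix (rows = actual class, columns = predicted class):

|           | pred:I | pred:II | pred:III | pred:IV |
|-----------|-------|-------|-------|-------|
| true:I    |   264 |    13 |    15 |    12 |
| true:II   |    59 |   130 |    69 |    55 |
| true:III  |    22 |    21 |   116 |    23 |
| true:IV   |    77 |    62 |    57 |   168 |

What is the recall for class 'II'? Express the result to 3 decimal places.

One-vs-rest for 'II': TP = diagonal; FP = other classes predicted 'II'; FN = 'II' predicted as other.
recall = TP/(TP+FN).
II: TP=130, FN=59+69+55=183 → 130/313 = 0.4153

0.415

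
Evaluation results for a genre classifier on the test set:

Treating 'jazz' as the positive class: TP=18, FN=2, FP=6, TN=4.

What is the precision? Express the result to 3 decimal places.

Precision = TP/(TP+FP) = 18/(18+6) = 18/24 = 0.750

0.750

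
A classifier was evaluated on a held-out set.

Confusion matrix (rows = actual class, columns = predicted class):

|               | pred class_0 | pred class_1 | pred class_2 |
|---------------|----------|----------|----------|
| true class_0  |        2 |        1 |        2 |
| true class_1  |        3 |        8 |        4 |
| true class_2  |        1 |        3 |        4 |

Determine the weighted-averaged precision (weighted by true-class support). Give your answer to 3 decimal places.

Per-class precision (TP/(TP+FP)):
  class_0: TP=2, FP=3+1=4 → 2/6 = 0.3333
  class_1: TP=8, FP=1+3=4 → 8/12 = 0.6667
  class_2: TP=4, FP=2+4=6 → 4/10 = 0.4000
Weighted-precision = Σ (supportᵢ/N)·precisionᵢ with N=28: (5/28)·0.3333 + (15/28)·0.6667 + (8/28)·0.4000 = 0.531

0.531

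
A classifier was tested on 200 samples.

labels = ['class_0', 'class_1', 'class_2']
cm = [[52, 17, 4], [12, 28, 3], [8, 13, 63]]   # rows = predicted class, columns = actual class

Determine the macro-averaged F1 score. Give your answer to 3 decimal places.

0.697

Per-class F1 score (2·TP/(2·TP+FP+FN)):
  class_0: TP=52, FP=17+4=21, FN=12+8=20 → 104/145 = 0.7172
  class_1: TP=28, FP=12+3=15, FN=17+13=30 → 56/101 = 0.5545
  class_2: TP=63, FP=8+13=21, FN=4+3=7 → 126/154 = 0.8182
Macro-F1 score = mean = (0.7172 + 0.5545 + 0.8182) / 3 = 0.697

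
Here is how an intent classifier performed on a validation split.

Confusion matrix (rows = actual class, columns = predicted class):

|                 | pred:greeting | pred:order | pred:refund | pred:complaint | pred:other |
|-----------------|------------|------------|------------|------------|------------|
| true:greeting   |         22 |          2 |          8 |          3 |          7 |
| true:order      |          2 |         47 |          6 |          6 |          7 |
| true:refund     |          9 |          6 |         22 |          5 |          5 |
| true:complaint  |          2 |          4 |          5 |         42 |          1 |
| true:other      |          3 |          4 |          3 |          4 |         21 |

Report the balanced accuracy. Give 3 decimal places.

Balanced accuracy = mean of per-class recall.
  greeting: recall = 22/42 = 0.5238
  order: recall = 47/68 = 0.6912
  refund: recall = 22/47 = 0.4681
  complaint: recall = 42/54 = 0.7778
  other: recall = 21/35 = 0.6000
Mean = (0.5238 + 0.6912 + 0.4681 + 0.7778 + 0.6000) / 5 = 0.612

0.612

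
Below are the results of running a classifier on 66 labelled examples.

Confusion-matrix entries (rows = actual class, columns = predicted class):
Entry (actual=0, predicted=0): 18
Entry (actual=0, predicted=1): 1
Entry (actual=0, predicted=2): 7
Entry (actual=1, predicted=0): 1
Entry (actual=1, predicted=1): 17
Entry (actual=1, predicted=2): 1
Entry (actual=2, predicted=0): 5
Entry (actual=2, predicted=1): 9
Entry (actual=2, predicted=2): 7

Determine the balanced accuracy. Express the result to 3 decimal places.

Balanced accuracy = mean of per-class recall.
  0: recall = 18/26 = 0.6923
  1: recall = 17/19 = 0.8947
  2: recall = 7/21 = 0.3333
Mean = (0.6923 + 0.8947 + 0.3333) / 3 = 0.640

0.640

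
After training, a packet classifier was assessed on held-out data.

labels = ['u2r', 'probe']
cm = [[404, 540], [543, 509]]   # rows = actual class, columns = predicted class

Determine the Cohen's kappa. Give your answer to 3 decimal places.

-0.088

Observed agreement pₒ = trace/N = 913/1996 = 0.4574
Expected agreement pₑ = Σ (rowᵢ·colᵢ)/N² = (944·947 + 1052·1049)/1996² = 0.5014
κ = (pₒ − pₑ)/(1 − pₑ) = (0.4574 − 0.5014)/(1 − 0.5014) = -0.088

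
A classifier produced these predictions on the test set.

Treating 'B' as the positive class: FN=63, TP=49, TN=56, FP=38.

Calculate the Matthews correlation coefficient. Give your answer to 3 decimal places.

MCC = (TP·TN − FP·FN) / √((TP+FP)(TP+FN)(TN+FP)(TN+FN))
Numerator = 49·56 − 38·63 = 350
Denominator = √(87·112·94·119) = √108996384 = 10440.1333
MCC = 350 / 10440.1333 = 0.034

0.034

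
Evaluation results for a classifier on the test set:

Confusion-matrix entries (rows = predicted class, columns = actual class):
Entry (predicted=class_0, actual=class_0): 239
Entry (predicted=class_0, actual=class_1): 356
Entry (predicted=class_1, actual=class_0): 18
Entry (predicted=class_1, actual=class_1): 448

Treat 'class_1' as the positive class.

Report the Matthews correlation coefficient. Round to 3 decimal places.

0.421

MCC = (TP·TN − FP·FN) / √((TP+FP)(TP+FN)(TN+FP)(TN+FN))
Numerator = 448·239 − 18·356 = 100664
Denominator = √(466·804·257·595) = √57291745560 = 239356.9417
MCC = 100664 / 239356.9417 = 0.421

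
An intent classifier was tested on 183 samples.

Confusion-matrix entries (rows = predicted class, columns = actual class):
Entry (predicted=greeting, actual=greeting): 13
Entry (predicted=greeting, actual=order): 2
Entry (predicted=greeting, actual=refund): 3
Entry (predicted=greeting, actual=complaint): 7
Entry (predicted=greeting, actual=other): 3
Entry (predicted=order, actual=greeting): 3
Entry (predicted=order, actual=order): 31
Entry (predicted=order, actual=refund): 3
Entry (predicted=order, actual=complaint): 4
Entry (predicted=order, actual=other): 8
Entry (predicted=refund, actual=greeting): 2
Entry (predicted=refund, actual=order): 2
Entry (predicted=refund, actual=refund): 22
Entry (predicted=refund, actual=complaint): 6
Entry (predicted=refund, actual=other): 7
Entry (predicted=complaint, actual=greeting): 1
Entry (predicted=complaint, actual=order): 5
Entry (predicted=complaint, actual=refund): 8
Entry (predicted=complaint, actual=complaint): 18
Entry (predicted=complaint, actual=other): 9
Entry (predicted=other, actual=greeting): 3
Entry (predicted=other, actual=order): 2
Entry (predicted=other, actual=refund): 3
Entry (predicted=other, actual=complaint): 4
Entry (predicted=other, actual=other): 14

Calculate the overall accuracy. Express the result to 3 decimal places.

Accuracy = trace / total = (13+31+22+18+14=98) / 183 = 98/183 = 0.536

0.536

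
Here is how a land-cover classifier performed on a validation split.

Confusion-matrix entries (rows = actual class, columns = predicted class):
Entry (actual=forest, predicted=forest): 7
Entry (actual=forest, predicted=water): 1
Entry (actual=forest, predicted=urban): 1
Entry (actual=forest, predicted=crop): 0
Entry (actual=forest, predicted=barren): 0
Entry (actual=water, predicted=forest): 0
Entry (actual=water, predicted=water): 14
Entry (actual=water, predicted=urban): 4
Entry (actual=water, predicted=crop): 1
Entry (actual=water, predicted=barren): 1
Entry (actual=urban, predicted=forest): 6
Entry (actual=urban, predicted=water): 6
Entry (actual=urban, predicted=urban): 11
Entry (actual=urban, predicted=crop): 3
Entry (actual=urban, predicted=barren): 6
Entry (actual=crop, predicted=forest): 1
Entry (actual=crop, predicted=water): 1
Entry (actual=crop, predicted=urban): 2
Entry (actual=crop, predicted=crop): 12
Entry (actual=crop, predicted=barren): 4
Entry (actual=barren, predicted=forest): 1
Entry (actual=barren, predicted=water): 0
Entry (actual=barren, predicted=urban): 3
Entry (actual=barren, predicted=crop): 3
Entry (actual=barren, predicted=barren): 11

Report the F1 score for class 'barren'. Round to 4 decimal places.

One-vs-rest for 'barren': TP = diagonal; FP = other classes predicted 'barren'; FN = 'barren' predicted as other.
F1 score = 2·TP/(2·TP+FP+FN).
barren: TP=11, FP=0+1+6+4=11, FN=1+0+3+3=7 → 22/40 = 0.55000

0.5500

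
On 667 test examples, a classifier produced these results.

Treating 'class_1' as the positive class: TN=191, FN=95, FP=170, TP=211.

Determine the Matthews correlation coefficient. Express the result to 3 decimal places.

MCC = (TP·TN − FP·FN) / √((TP+FP)(TP+FN)(TN+FP)(TN+FN))
Numerator = 211·191 − 170·95 = 24151
Denominator = √(381·306·361·286) = √12037038156 = 109713.4365
MCC = 24151 / 109713.4365 = 0.220

0.220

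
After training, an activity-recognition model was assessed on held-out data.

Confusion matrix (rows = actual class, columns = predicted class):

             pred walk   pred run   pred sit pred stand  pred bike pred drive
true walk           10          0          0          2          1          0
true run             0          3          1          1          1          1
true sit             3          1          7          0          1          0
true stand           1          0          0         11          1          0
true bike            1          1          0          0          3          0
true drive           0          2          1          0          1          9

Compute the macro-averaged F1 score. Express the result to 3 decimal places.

0.645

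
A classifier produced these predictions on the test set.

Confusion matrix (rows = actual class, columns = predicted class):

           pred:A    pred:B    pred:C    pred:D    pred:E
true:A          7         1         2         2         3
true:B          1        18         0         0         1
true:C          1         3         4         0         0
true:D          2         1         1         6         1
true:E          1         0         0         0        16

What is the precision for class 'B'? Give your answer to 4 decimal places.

0.7826

Take TP from the diagonal, FP from the rest of the 'B' prediction marginal, FN from the rest of the 'B' actual marginal.
precision = TP/(TP+FP).
B: TP=18, FP=1+3+1+0=5 → 18/23 = 0.78261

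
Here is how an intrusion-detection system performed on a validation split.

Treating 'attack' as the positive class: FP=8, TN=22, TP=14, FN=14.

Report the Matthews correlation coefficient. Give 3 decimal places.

0.240

MCC = (TP·TN − FP·FN) / √((TP+FP)(TP+FN)(TN+FP)(TN+FN))
Numerator = 14·22 − 8·14 = 196
Denominator = √(22·28·30·36) = √665280 = 815.6470
MCC = 196 / 815.6470 = 0.240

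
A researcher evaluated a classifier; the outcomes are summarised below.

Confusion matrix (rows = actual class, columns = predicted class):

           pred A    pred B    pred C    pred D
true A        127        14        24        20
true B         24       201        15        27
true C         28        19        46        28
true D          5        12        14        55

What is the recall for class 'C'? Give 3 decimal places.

Treat 'C' as positive and all other classes as negative.
recall = TP/(TP+FN).
C: TP=46, FN=28+19+28=75 → 46/121 = 0.3802

0.380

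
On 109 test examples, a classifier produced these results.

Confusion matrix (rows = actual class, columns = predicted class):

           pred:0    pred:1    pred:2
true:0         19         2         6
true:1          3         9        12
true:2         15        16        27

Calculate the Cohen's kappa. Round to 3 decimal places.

Observed agreement pₒ = trace/N = 55/109 = 0.5046
Expected agreement pₑ = Σ (rowᵢ·colᵢ)/N² = (27·37 + 24·27 + 58·45)/109² = 0.3583
κ = (pₒ − pₑ)/(1 − pₑ) = (0.5046 − 0.3583)/(1 − 0.3583) = 0.228

0.228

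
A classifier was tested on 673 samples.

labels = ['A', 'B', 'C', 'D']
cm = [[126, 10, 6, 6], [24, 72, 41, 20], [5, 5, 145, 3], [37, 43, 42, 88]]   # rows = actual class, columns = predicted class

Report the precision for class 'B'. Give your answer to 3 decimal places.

0.554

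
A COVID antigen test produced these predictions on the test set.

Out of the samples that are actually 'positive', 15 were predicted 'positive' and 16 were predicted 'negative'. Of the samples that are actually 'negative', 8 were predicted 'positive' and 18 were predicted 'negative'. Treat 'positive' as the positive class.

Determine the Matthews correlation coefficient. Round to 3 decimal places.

0.179

MCC = (TP·TN − FP·FN) / √((TP+FP)(TP+FN)(TN+FP)(TN+FN))
Numerator = 15·18 − 8·16 = 142
Denominator = √(23·31·26·34) = √630292 = 793.9093
MCC = 142 / 793.9093 = 0.179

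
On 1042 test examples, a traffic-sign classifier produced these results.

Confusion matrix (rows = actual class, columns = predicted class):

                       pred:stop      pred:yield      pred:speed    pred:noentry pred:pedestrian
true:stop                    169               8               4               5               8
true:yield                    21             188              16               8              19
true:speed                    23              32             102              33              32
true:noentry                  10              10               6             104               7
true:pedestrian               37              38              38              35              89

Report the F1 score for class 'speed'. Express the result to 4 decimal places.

0.5258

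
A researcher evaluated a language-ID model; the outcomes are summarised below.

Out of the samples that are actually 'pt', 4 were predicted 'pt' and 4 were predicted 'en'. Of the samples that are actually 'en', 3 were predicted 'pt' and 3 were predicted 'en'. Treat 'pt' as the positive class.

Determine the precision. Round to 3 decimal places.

0.571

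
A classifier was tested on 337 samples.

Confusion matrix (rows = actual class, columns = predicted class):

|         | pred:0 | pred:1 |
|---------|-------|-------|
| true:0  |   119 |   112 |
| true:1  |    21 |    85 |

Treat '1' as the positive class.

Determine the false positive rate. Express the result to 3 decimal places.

0.485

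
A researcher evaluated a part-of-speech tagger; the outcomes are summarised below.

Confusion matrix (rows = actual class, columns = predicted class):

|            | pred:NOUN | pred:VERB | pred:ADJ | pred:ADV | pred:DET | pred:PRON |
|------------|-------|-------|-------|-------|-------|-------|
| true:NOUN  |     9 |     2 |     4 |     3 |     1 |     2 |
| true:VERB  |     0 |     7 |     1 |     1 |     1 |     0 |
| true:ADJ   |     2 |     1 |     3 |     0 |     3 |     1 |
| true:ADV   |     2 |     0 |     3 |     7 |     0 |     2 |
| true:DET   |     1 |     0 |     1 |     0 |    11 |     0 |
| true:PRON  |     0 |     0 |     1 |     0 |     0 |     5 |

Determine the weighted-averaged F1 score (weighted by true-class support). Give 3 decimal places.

Per-class F1 score (2·TP/(2·TP+FP+FN)):
  NOUN: TP=9, FP=0+2+2+1+0=5, FN=2+4+3+1+2=12 → 18/35 = 0.5143
  VERB: TP=7, FP=2+1+0+0+0=3, FN=0+1+1+1+0=3 → 14/20 = 0.7000
  ADJ: TP=3, FP=4+1+3+1+1=10, FN=2+1+0+3+1=7 → 6/23 = 0.2609
  ADV: TP=7, FP=3+1+0+0+0=4, FN=2+0+3+0+2=7 → 14/25 = 0.5600
  DET: TP=11, FP=1+1+3+0+0=5, FN=1+0+1+0+0=2 → 22/29 = 0.7586
  PRON: TP=5, FP=2+0+1+2+0=5, FN=0+0+1+0+0=1 → 10/16 = 0.6250
Weighted-F1 score = Σ (supportᵢ/N)·F1 scoreᵢ with N=74: (21/74)·0.5143 + (10/74)·0.7000 + (10/74)·0.2609 + (14/74)·0.5600 + (13/74)·0.7586 + (6/74)·0.6250 = 0.566

0.566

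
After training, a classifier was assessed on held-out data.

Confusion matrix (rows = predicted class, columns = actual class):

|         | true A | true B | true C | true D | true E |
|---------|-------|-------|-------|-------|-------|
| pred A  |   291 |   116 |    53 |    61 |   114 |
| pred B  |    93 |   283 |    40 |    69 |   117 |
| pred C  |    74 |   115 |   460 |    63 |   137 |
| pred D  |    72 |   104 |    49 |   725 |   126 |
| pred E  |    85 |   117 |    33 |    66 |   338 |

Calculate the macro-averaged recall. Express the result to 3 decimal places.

Per-class recall (TP/(TP+FN)):
  A: TP=291, FN=93+74+72+85=324 → 291/615 = 0.4732
  B: TP=283, FN=116+115+104+117=452 → 283/735 = 0.3850
  C: TP=460, FN=53+40+49+33=175 → 460/635 = 0.7244
  D: TP=725, FN=61+69+63+66=259 → 725/984 = 0.7368
  E: TP=338, FN=114+117+137+126=494 → 338/832 = 0.4063
Macro-recall = mean = (0.4732 + 0.3850 + 0.7244 + 0.7368 + 0.4063) / 5 = 0.545

0.545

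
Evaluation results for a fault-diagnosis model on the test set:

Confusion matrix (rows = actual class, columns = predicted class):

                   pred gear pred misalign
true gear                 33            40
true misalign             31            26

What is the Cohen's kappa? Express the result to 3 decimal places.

-0.090

Observed agreement pₒ = trace/N = 59/130 = 0.4538
Expected agreement pₑ = Σ (rowᵢ·colᵢ)/N² = (73·64 + 57·66)/130² = 0.4991
κ = (pₒ − pₑ)/(1 − pₑ) = (0.4538 − 0.4991)/(1 − 0.4991) = -0.090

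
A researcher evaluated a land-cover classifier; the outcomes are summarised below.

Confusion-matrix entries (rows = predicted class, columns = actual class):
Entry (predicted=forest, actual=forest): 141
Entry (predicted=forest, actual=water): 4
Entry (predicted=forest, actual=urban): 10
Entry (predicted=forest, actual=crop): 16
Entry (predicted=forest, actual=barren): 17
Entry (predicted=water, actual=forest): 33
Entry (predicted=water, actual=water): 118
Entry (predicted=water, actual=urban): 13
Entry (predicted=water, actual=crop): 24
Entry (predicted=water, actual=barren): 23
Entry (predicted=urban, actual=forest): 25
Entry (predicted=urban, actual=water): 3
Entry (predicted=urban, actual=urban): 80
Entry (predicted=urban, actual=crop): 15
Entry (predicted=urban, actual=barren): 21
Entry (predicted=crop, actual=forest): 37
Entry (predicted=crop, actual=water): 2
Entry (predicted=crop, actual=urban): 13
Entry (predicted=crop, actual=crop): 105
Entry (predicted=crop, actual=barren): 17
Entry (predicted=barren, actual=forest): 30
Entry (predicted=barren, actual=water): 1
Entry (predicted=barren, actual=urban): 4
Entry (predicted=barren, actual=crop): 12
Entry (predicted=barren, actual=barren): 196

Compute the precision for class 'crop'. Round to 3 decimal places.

0.603

precision = TP/(TP+FP).
crop: TP=105, FP=37+2+13+17=69 → 105/174 = 0.6034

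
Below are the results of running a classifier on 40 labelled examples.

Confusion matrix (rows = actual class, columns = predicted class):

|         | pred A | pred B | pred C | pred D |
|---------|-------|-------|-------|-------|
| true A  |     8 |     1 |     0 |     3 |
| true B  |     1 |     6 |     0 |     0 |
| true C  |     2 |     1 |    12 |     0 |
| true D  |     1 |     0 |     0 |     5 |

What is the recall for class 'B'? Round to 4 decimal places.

0.8571

Take TP from the diagonal, FP from the rest of the 'B' prediction marginal, FN from the rest of the 'B' actual marginal.
recall = TP/(TP+FN).
B: TP=6, FN=1+0+0=1 → 6/7 = 0.85714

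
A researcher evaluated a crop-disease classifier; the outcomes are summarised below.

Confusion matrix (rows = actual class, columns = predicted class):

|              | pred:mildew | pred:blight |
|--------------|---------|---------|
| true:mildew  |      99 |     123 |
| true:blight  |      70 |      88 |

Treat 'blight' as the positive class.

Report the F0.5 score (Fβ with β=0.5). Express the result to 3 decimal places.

Fβ = (1+β²)·TP / ((1+β²)·TP + β²·FN + FP), with β²=1/4
= 1.25·88 / (1.25·88 + 0.25·70 + 123) = 0.439

0.439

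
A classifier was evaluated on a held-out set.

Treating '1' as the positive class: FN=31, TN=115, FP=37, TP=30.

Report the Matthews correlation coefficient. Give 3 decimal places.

MCC = (TP·TN − FP·FN) / √((TP+FP)(TP+FN)(TN+FP)(TN+FN))
Numerator = 30·115 − 37·31 = 2303
Denominator = √(67·61·152·146) = √90698704 = 9523.5867
MCC = 2303 / 9523.5867 = 0.242

0.242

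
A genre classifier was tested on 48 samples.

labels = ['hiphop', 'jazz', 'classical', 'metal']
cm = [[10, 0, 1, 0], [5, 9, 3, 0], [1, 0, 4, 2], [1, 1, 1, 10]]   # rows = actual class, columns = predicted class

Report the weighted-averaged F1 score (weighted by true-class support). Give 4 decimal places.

Per-class F1 score (2·TP/(2·TP+FP+FN)):
  hiphop: TP=10, FP=5+1+1=7, FN=0+1+0=1 → 20/28 = 0.71429
  jazz: TP=9, FP=0+0+1=1, FN=5+3+0=8 → 18/27 = 0.66667
  classical: TP=4, FP=1+3+1=5, FN=1+0+2=3 → 8/16 = 0.50000
  metal: TP=10, FP=0+0+2=2, FN=1+1+1=3 → 20/25 = 0.80000
Weighted-F1 score = Σ (supportᵢ/N)·F1 scoreᵢ with N=48: (11/48)·0.71429 + (17/48)·0.66667 + (7/48)·0.50000 + (13/48)·0.80000 = 0.6894

0.6894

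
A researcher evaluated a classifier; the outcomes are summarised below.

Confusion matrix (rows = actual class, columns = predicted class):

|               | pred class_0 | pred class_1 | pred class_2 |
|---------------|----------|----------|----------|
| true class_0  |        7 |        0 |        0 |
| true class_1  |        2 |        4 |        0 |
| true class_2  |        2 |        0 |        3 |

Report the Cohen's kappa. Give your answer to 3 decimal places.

Observed agreement pₒ = trace/N = 14/18 = 0.7778
Expected agreement pₑ = Σ (rowᵢ·colᵢ)/N² = (7·11 + 6·4 + 5·3)/18² = 0.3580
κ = (pₒ − pₑ)/(1 − pₑ) = (0.7778 − 0.3580)/(1 − 0.3580) = 0.654

0.654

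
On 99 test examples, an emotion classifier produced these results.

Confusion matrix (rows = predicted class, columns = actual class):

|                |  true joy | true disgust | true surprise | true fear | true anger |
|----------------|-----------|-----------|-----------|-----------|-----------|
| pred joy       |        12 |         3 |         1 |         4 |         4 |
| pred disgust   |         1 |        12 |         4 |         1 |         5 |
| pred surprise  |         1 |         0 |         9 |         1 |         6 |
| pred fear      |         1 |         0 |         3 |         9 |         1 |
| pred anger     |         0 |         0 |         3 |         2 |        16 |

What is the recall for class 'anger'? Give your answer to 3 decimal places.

0.500

recall = TP/(TP+FN).
anger: TP=16, FN=4+5+6+1=16 → 16/32 = 0.5000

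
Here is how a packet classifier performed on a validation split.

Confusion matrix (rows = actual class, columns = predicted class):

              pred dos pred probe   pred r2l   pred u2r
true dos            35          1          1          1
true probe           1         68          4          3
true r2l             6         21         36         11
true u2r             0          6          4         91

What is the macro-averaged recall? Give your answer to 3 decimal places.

0.801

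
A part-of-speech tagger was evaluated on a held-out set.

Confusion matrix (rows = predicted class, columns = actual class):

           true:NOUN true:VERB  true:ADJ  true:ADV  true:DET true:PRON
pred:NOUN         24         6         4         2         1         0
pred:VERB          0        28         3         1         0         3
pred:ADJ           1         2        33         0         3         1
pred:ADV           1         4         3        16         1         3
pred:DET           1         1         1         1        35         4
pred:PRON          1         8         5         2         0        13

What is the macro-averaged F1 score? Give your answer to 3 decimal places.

0.687

Per-class F1 score (2·TP/(2·TP+FP+FN)):
  NOUN: TP=24, FP=6+4+2+1+0=13, FN=0+1+1+1+1=4 → 48/65 = 0.7385
  VERB: TP=28, FP=0+3+1+0+3=7, FN=6+2+4+1+8=21 → 56/84 = 0.6667
  ADJ: TP=33, FP=1+2+0+3+1=7, FN=4+3+3+1+5=16 → 66/89 = 0.7416
  ADV: TP=16, FP=1+4+3+1+3=12, FN=2+1+0+1+2=6 → 32/50 = 0.6400
  DET: TP=35, FP=1+1+1+1+4=8, FN=1+0+3+1+0=5 → 70/83 = 0.8434
  PRON: TP=13, FP=1+8+5+2+0=16, FN=0+3+1+3+4=11 → 26/53 = 0.4906
Macro-F1 score = mean = (0.7385 + 0.6667 + 0.7416 + 0.6400 + 0.8434 + 0.4906) / 6 = 0.687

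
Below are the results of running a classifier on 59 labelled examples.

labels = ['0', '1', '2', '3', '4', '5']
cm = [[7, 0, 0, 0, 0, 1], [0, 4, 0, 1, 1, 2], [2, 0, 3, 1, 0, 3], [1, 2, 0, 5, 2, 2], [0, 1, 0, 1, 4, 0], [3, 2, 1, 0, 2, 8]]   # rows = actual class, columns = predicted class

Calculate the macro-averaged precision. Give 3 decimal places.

Per-class precision (TP/(TP+FP)):
  0: TP=7, FP=0+2+1+0+3=6 → 7/13 = 0.5385
  1: TP=4, FP=0+0+2+1+2=5 → 4/9 = 0.4444
  2: TP=3, FP=0+0+0+0+1=1 → 3/4 = 0.7500
  3: TP=5, FP=0+1+1+1+0=3 → 5/8 = 0.6250
  4: TP=4, FP=0+1+0+2+2=5 → 4/9 = 0.4444
  5: TP=8, FP=1+2+3+2+0=8 → 8/16 = 0.5000
Macro-precision = mean = (0.5385 + 0.4444 + 0.7500 + 0.6250 + 0.4444 + 0.5000) / 6 = 0.550

0.550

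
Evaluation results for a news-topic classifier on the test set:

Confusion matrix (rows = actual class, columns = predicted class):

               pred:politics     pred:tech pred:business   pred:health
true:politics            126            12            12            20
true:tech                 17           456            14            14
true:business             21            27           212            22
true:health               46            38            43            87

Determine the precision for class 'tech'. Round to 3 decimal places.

Take TP from the diagonal, FP from the rest of the 'tech' prediction marginal, FN from the rest of the 'tech' actual marginal.
precision = TP/(TP+FP).
tech: TP=456, FP=12+27+38=77 → 456/533 = 0.8555

0.856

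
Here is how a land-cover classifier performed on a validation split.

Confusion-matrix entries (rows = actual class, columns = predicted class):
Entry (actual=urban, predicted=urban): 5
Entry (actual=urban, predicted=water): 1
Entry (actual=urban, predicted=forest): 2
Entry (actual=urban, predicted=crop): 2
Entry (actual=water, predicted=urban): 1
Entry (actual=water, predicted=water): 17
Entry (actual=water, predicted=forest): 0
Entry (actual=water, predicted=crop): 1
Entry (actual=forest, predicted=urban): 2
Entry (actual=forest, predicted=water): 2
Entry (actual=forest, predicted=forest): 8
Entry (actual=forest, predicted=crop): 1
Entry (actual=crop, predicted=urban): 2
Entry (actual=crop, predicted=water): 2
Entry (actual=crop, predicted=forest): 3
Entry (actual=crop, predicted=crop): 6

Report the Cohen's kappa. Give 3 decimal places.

0.527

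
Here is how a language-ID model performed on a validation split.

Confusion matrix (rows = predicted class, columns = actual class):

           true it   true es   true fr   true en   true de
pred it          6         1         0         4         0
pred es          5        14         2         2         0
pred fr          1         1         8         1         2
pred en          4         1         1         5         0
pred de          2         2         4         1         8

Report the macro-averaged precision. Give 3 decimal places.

0.539

Per-class precision (TP/(TP+FP)):
  it: TP=6, FP=1+0+4+0=5 → 6/11 = 0.5455
  es: TP=14, FP=5+2+2+0=9 → 14/23 = 0.6087
  fr: TP=8, FP=1+1+1+2=5 → 8/13 = 0.6154
  en: TP=5, FP=4+1+1+0=6 → 5/11 = 0.4545
  de: TP=8, FP=2+2+4+1=9 → 8/17 = 0.4706
Macro-precision = mean = (0.5455 + 0.6087 + 0.6154 + 0.4545 + 0.4706) / 5 = 0.539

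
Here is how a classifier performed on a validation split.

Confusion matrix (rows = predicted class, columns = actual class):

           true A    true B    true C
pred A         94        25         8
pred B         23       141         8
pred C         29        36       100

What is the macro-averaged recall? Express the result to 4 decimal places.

0.7346

Per-class recall (TP/(TP+FN)):
  A: TP=94, FN=23+29=52 → 94/146 = 0.64384
  B: TP=141, FN=25+36=61 → 141/202 = 0.69802
  C: TP=100, FN=8+8=16 → 100/116 = 0.86207
Macro-recall = mean = (0.64384 + 0.69802 + 0.86207) / 3 = 0.7346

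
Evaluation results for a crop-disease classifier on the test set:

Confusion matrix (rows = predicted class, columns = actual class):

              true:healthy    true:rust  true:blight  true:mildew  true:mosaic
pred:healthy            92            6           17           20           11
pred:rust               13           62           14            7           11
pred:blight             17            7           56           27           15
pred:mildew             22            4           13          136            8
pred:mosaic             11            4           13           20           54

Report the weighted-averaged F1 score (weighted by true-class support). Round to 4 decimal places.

Per-class F1 score (2·TP/(2·TP+FP+FN)):
  healthy: TP=92, FP=6+17+20+11=54, FN=13+17+22+11=63 → 184/301 = 0.61130
  rust: TP=62, FP=13+14+7+11=45, FN=6+7+4+4=21 → 124/190 = 0.65263
  blight: TP=56, FP=17+7+27+15=66, FN=17+14+13+13=57 → 112/235 = 0.47660
  mildew: TP=136, FP=22+4+13+8=47, FN=20+7+27+20=74 → 272/393 = 0.69211
  mosaic: TP=54, FP=11+4+13+20=48, FN=11+11+15+8=45 → 108/201 = 0.53731
Weighted-F1 score = Σ (supportᵢ/N)·F1 scoreᵢ with N=660: (155/660)·0.61130 + (83/660)·0.65263 + (113/660)·0.47660 + (210/660)·0.69211 + (99/660)·0.53731 = 0.6080

0.6080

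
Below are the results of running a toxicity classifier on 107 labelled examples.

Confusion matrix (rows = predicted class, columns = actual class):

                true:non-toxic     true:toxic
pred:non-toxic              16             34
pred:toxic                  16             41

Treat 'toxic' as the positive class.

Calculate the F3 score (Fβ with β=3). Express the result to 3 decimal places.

Fβ = (1+β²)·TP / ((1+β²)·TP + β²·FN + FP), with β²=9
= 10·41 / (10·41 + 9·34 + 16) = 0.560

0.560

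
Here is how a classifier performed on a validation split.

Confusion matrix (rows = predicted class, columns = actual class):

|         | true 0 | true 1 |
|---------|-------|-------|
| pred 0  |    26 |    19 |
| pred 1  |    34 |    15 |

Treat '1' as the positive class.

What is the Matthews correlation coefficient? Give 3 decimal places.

-0.121

MCC = (TP·TN − FP·FN) / √((TP+FP)(TP+FN)(TN+FP)(TN+FN))
Numerator = 15·26 − 34·19 = -256
Denominator = √(49·34·60·45) = √4498200 = 2120.8960
MCC = -256 / 2120.8960 = -0.121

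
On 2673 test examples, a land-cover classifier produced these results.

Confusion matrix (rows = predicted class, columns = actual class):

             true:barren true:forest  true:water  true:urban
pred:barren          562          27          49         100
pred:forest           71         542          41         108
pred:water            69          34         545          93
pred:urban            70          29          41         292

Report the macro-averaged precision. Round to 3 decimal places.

0.721

Per-class precision (TP/(TP+FP)):
  barren: TP=562, FP=27+49+100=176 → 562/738 = 0.7615
  forest: TP=542, FP=71+41+108=220 → 542/762 = 0.7113
  water: TP=545, FP=69+34+93=196 → 545/741 = 0.7355
  urban: TP=292, FP=70+29+41=140 → 292/432 = 0.6759
Macro-precision = mean = (0.7615 + 0.7113 + 0.7355 + 0.6759) / 4 = 0.721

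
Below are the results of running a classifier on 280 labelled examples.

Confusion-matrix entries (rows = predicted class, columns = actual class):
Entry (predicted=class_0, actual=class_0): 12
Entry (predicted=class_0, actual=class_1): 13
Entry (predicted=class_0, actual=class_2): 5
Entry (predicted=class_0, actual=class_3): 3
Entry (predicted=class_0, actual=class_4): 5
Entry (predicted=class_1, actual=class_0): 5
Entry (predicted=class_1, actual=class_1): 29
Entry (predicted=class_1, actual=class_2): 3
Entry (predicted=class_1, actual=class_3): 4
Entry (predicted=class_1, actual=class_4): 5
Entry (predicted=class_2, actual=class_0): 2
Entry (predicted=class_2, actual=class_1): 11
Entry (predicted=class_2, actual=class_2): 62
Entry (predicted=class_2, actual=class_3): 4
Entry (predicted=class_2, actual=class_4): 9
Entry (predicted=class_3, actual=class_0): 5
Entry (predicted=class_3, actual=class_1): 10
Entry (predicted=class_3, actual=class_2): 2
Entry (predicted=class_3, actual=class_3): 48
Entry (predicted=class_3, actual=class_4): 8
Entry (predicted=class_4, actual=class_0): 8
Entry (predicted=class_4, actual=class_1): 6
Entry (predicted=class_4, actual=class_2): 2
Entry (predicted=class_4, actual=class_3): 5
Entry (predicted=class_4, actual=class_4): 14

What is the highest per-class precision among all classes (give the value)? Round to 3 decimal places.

0.705

Per-class precision (TP/(TP+FP)):
  class_0: TP=12, FP=13+5+3+5=26 → 12/38 = 0.3158
  class_1: TP=29, FP=5+3+4+5=17 → 29/46 = 0.6304
  class_2: TP=62, FP=2+11+4+9=26 → 62/88 = 0.7045
  class_3: TP=48, FP=5+10+2+8=25 → 48/73 = 0.6575
  class_4: TP=14, FP=8+6+2+5=21 → 14/35 = 0.4000
Highest is class 'class_2' with precision = 0.705.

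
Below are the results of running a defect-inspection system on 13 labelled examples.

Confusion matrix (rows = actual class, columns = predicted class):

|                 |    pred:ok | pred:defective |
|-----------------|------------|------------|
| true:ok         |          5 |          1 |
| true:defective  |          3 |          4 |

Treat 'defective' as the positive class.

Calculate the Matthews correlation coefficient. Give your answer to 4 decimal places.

0.4148

MCC = (TP·TN − FP·FN) / √((TP+FP)(TP+FN)(TN+FP)(TN+FN))
Numerator = 4·5 − 1·3 = 17
Denominator = √(5·7·6·8) = √1680 = 40.9878
MCC = 17 / 40.9878 = 0.4148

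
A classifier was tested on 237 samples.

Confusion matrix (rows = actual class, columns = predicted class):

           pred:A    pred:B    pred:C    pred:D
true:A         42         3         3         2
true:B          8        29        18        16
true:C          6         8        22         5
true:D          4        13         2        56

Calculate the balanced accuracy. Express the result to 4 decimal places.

Balanced accuracy = mean of per-class recall.
  A: recall = 42/50 = 0.84000
  B: recall = 29/71 = 0.40845
  C: recall = 22/41 = 0.53659
  D: recall = 56/75 = 0.74667
Mean = (0.84000 + 0.40845 + 0.53659 + 0.74667) / 4 = 0.6329

0.6329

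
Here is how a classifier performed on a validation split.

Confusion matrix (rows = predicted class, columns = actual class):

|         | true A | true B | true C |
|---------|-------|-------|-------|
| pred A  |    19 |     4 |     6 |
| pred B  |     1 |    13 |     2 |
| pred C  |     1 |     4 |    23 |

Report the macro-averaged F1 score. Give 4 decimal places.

Per-class F1 score (2·TP/(2·TP+FP+FN)):
  A: TP=19, FP=4+6=10, FN=1+1=2 → 38/50 = 0.76000
  B: TP=13, FP=1+2=3, FN=4+4=8 → 26/37 = 0.70270
  C: TP=23, FP=1+4=5, FN=6+2=8 → 46/59 = 0.77966
Macro-F1 score = mean = (0.76000 + 0.70270 + 0.77966) / 3 = 0.7475

0.7475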